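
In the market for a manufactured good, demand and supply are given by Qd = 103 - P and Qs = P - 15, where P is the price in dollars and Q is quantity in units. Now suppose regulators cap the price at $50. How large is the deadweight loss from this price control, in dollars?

Equilibrium: 103 - P = P - 15, so 118 = 2P and P* = 59, Q* = 44.
The ceiling of 50 is below the equilibrium price 59, so it binds.
At P = 50: Qd = 103 - 50 = 53 and Qs = 50 - 15 = 35.
Quantity traded falls to 35. At Q = 35 the demand price is 103 - 35 = 68 and the supply price is 15 + 35 = 50.
Deadweight loss = ½ · (68 - 50) · (44 - 35) = ½ · 18 · 9 = 81.

81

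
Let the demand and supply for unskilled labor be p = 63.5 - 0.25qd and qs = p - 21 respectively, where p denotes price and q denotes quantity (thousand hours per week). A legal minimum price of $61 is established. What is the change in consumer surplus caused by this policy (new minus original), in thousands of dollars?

Rearranging demand gives qd = 254 - 4p. Equilibrium: 254 - 4p = p - 21, so 275 = 5p and p* = 55, q* = 34.
The floor of 61 is above the equilibrium price 55, so it binds.
At p = 61: qd = 254 - 4·61 = 10 and qs = 61 - 21 = 40.
Consumer surplus without the control is ½ · (63.5 - 55) · 34 = 144.5.
With the floor, consumers buy 10 units at 61, so CS = ½ · (63.5 - 61) · 10 = 12.5.
Change in consumer surplus = 12.5 - 144.5 = -132.

-132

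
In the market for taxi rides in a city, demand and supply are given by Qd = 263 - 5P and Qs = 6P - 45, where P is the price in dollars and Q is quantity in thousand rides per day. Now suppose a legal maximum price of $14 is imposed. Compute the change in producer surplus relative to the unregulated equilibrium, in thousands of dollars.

Without the control the market clears where 263 - 5P = 6P - 45, i.e. P* = 28 and Q* = 123.
Since 14 < 28, the ceiling is binding.
At P = 14: Qd = 263 - 5·14 = 193 and Qs = 6·14 - 45 = 39.
Producer surplus without the control is ½ · (28 - 7.5) · 123 = 1260.75.
With the ceiling, producers sell 39 units at 14, so PS = ½ · (14 - 7.5) · 39 = 126.75.
Change in producer surplus = 126.75 - 1260.75 = -1134.

-1134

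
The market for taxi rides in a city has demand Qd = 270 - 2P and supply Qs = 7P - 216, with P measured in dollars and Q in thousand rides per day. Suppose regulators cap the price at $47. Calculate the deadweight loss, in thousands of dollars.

771.75

Setting quantity demanded equal to quantity supplied, 270 - 2P = 7P - 216, gives P* = 54 and Q* = 162.
Because the ceiling (47) lies below the market-clearing price, it is binding.
At P = 47: Qd = 270 - 2·47 = 176 and Qs = 7·47 - 216 = 113.
Quantity traded falls to 113. At Q = 113 the demand price is (270 - 113)/2 = 78.5 and the supply price is (216 + 113)/7 = 47.
Deadweight loss = ½ · (78.5 - 47) · (162 - 113) = ½ · 31.5 · 49 = 771.75.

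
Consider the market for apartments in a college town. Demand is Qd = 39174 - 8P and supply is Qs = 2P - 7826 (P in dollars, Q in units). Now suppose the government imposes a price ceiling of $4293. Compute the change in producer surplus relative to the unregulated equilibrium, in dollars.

-474969

Equilibrium: 39174 - 8P = 2P - 7826, so 47000 = 10P and P* = 4700, Q* = 1574.
Because the ceiling (4293) lies below the market-clearing price, it is binding.
At P = 4293: Qd = 39174 - 8·4293 = 4830 and Qs = 2·4293 - 7826 = 760.
Producer surplus without the control is ½ · (4700 - 3913) · 1574 = 619369.
With the ceiling, producers sell 760 units at 4293, so PS = ½ · (4293 - 3913) · 760 = 144400.
Change in producer surplus = 144400 - 619369 = -474969.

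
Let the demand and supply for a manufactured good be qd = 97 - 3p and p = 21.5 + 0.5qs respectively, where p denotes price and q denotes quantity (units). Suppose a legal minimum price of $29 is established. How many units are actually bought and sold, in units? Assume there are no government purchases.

Rearranging supply gives qs = 2p - 43. Setting quantity demanded equal to quantity supplied, 97 - 3p = 2p - 43, gives p* = 28 and q* = 13.
The floor of 29 is above the equilibrium price 28, so it binds.
At p = 29: qd = 97 - 3·29 = 10 and qs = 2·29 - 43 = 15.
The quantity actually transacted is the short side, demand: 10.

10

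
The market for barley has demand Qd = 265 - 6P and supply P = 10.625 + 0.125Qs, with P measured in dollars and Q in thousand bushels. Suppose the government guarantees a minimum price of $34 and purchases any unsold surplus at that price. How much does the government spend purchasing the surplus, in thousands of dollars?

Rearranging supply gives Qs = 8P - 85. Without the control the market clears where 265 - 6P = 8P - 85, i.e. P* = 25 and Q* = 115.
Because the floor (34) lies above the market-clearing price, it is binding.
At P = 34: Qd = 265 - 6·34 = 61 and Qs = 8·34 - 85 = 187.
Surplus = Qs - Qd = 126.
Government expenditure = surplus × support price = 126 × 34 = 4284.

4284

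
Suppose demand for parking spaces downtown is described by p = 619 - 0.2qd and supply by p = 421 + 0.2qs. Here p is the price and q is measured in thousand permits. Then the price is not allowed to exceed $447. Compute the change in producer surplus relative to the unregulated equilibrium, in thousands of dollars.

-22812.5

Rearranging demand gives qd = 3095 - 5p; rearranging supply gives qs = 5p - 2105. In a free market, 3095 - 5p = 5p - 2105 gives the equilibrium p* = 520, q* = 495.
Since 447 < 520, the ceiling is binding.
At p = 447: qd = 3095 - 5·447 = 860 and qs = 5·447 - 2105 = 130.
Producer surplus without the control is ½ · (520 - 421) · 495 = 24502.5.
With the ceiling, producers sell 130 units at 447, so PS = ½ · (447 - 421) · 130 = 1690.
Change in producer surplus = 1690 - 24502.5 = -22812.5.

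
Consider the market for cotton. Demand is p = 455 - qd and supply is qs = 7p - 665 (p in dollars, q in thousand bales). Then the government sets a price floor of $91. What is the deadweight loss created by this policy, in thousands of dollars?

0

Rearranging demand gives qd = 455 - p. In a free market, 455 - p = 7p - 665 gives the equilibrium p* = 140, q* = 315.
Since 91 is below p* = 140, the floor does not bind and the free-market outcome prevails.
Since the control does not bind, no trades are prevented and deadweight loss is zero.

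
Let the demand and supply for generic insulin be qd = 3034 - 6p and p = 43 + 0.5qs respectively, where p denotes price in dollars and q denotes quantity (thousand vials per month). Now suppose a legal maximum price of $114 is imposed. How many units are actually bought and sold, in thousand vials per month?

Rearranging supply gives qs = 2p - 86. Setting quantity demanded equal to quantity supplied, 3034 - 6p = 2p - 86, gives p* = 390 and q* = 694.
The ceiling of 114 is below the equilibrium price 390, so it binds.
At p = 114: qd = 3034 - 6·114 = 2350 and qs = 2·114 - 86 = 142.
The quantity actually transacted is the short side, supply: 142.

142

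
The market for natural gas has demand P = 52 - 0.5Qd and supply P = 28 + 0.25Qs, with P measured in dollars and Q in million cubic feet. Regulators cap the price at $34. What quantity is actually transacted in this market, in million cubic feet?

24

Rearranging demand gives Qd = 104 - 2P; rearranging supply gives Qs = 4P - 112. Equilibrium: 104 - 2P = 4P - 112, so 216 = 6P and P* = 36, Q* = 32.
The ceiling of 34 is below the equilibrium price 36, so it binds.
At P = 34: Qd = 104 - 2·34 = 36 and Qs = 4·34 - 112 = 24.
The quantity actually transacted is the short side, supply: 24.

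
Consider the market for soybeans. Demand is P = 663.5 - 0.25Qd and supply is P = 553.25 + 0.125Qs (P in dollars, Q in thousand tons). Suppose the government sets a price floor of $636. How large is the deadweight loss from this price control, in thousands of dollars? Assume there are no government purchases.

Rearranging demand gives Qd = 2654 - 4P; rearranging supply gives Qs = 8P - 4426. Setting quantity demanded equal to quantity supplied, 2654 - 4P = 8P - 4426, gives P* = 590 and Q* = 294.
Since 636 > 590, the floor is binding.
At P = 636: Qd = 2654 - 4·636 = 110 and Qs = 8·636 - 4426 = 662.
Quantity traded falls to 110. At Q = 110 the demand price is (2654 - 110)/4 = 636 and the supply price is (4426 + 110)/8 = 567.
Deadweight loss = ½ · (636 - 567) · (294 - 110) = ½ · 69 · 184 = 6348.

6348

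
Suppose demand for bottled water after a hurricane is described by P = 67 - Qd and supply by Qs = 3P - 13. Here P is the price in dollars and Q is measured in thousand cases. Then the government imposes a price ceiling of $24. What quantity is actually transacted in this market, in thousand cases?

47

Rearranging demand gives Qd = 67 - P. Equilibrium: 67 - P = 3P - 13, so 80 = 4P and P* = 20, Q* = 47.
The ceiling of 24 is above the equilibrium price 20, so it is not binding; the market clears at P* = 20, Q* = 47.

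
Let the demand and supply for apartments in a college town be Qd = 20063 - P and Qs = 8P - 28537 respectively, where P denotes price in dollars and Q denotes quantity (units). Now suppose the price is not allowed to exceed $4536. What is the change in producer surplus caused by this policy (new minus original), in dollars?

In a free market, 20063 - P = 8P - 28537 gives the equilibrium P* = 5400, Q* = 14663.
The ceiling of 4536 is below the equilibrium price 5400, so it binds.
At P = 4536: Qd = 20063 - 4536 = 15527 and Qs = 8·4536 - 28537 = 7751.
Producer surplus without the control is ½ · (5400 - 3567.125) · 14663 = 13437723.0625.
With the ceiling, producers sell 7751 units at 4536, so PS = ½ · (4536 - 3567.125) · 7751 = 3754875.0625.
Change in producer surplus = 3754875.0625 - 13437723.0625 = -9682848.

-9682848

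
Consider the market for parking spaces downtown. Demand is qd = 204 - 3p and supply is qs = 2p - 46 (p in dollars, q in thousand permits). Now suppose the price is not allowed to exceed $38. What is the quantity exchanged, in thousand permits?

30

Setting quantity demanded equal to quantity supplied, 204 - 3p = 2p - 46, gives p* = 50 and q* = 54.
Since 38 < 50, the ceiling is binding.
At p = 38: qd = 204 - 3·38 = 90 and qs = 2·38 - 46 = 30.
The quantity actually transacted is the short side, supply: 30.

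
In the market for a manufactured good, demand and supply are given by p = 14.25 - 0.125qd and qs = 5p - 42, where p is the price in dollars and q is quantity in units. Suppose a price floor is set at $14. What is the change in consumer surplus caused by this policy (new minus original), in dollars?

Rearranging demand gives qd = 114 - 8p. Without the control the market clears where 114 - 8p = 5p - 42, i.e. p* = 12 and q* = 18.
Since 14 > 12, the floor is binding.
At p = 14: qd = 114 - 8·14 = 2 and qs = 5·14 - 42 = 28.
Consumer surplus without the control is ½ · (14.25 - 12) · 18 = 20.25.
With the floor, consumers buy 2 units at 14, so CS = ½ · (14.25 - 14) · 2 = 0.25.
Change in consumer surplus = 0.25 - 20.25 = -20.

-20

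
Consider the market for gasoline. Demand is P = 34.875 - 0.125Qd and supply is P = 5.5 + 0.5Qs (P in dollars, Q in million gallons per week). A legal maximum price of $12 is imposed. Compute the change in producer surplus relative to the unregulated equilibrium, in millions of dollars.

Rearranging demand gives Qd = 279 - 8P; rearranging supply gives Qs = 2P - 11. Setting quantity demanded equal to quantity supplied, 279 - 8P = 2P - 11, gives P* = 29 and Q* = 47.
Since 12 < 29, the ceiling is binding.
At P = 12: Qd = 279 - 8·12 = 183 and Qs = 2·12 - 11 = 13.
Producer surplus without the control is ½ · (29 - 5.5) · 47 = 552.25.
With the ceiling, producers sell 13 units at 12, so PS = ½ · (12 - 5.5) · 13 = 42.25.
Change in producer surplus = 42.25 - 552.25 = -510.

-510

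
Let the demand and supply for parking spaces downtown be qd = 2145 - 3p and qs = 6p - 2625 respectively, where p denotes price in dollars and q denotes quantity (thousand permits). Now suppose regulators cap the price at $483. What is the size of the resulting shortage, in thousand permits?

423

Without the control the market clears where 2145 - 3p = 6p - 2625, i.e. p* = 530 and q* = 555.
The ceiling of 483 is below the equilibrium price 530, so it binds.
At p = 483: qd = 2145 - 3·483 = 696 and qs = 6·483 - 2625 = 273.
Shortage = qd - qs = 696 - 273 = 423.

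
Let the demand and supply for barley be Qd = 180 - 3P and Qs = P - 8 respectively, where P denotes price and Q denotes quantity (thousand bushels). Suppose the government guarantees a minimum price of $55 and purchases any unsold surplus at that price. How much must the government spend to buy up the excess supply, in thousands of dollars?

1760

In a free market, 180 - 3P = P - 8 gives the equilibrium P* = 47, Q* = 39.
Because the floor (55) lies above the market-clearing price, it is binding.
At P = 55: Qd = 180 - 3·55 = 15 and Qs = 55 - 8 = 47.
Surplus = Qs - Qd = 32.
Government expenditure = surplus × support price = 32 × 55 = 1760.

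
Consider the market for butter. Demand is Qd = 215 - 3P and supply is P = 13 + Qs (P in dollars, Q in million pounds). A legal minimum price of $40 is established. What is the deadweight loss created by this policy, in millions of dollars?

0

Rearranging supply gives Qs = P - 13. Without the control the market clears where 215 - 3P = P - 13, i.e. P* = 57 and Q* = 44.
Since 40 is below P* = 57, the floor does not bind and the free-market outcome prevails.
Since the control does not bind, no trades are prevented and deadweight loss is zero.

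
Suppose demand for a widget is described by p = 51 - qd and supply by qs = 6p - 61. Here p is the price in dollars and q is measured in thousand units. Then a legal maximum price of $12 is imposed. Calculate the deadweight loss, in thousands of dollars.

336

Rearranging demand gives qd = 51 - p. Setting quantity demanded equal to quantity supplied, 51 - p = 6p - 61, gives p* = 16 and q* = 35.
Because the ceiling (12) lies below the market-clearing price, it is binding.
At p = 12: qd = 51 - 12 = 39 and qs = 6·12 - 61 = 11.
Quantity traded falls to 11. At q = 11 the demand price is 51 - 11 = 40 and the supply price is (61 + 11)/6 = 12.
Deadweight loss = ½ · (40 - 12) · (35 - 11) = ½ · 28 · 24 = 336.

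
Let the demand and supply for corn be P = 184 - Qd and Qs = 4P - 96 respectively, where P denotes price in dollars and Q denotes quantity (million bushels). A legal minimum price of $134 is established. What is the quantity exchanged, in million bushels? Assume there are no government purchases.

50

Rearranging demand gives Qd = 184 - P. Without the control the market clears where 184 - P = 4P - 96, i.e. P* = 56 and Q* = 128.
Because the floor (134) lies above the market-clearing price, it is binding.
At P = 134: Qd = 184 - 134 = 50 and Qs = 4·134 - 96 = 440.
The quantity actually transacted is the short side, demand: 50.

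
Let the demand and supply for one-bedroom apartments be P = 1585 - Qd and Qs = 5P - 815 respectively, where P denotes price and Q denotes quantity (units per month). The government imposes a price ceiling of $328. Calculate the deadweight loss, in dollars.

77760

Rearranging demand gives Qd = 1585 - P. Without the control the market clears where 1585 - P = 5P - 815, i.e. P* = 400 and Q* = 1185.
The ceiling of 328 is below the equilibrium price 400, so it binds.
At P = 328: Qd = 1585 - 328 = 1257 and Qs = 5·328 - 815 = 825.
Quantity traded falls to 825. At Q = 825 the demand price is 1585 - 825 = 760 and the supply price is (815 + 825)/5 = 328.
Deadweight loss = ½ · (760 - 328) · (1185 - 825) = ½ · 432 · 360 = 77760.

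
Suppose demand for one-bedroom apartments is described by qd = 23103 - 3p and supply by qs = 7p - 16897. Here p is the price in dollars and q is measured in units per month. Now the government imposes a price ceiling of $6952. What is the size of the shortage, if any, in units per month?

0

Equilibrium: 23103 - 3p = 7p - 16897, so 40000 = 10p and p* = 4000, q* = 11103.
The ceiling of 6952 is above the equilibrium price 4000, so it is not binding; the market clears at p* = 4000, q* = 11103.
Since the control does not bind, there is no shortage.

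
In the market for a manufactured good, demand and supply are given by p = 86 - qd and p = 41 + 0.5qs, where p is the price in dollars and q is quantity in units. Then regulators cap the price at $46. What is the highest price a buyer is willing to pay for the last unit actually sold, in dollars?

Rearranging demand gives qd = 86 - p; rearranging supply gives qs = 2p - 82. Without the control the market clears where 86 - p = 2p - 82, i.e. p* = 56 and q* = 30.
The ceiling of 46 is below the equilibrium price 56, so it binds.
At p = 46: qd = 86 - 46 = 40 and qs = 2·46 - 82 = 10.
Only 10 units reach the market. On the demand curve, the marginal buyer's willingness to pay at q = 10 is (86 - 10) = 76.

76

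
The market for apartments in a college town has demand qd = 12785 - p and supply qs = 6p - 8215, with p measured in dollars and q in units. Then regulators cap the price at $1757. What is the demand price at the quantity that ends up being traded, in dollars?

Without the control the market clears where 12785 - p = 6p - 8215, i.e. p* = 3000 and q* = 9785.
Because the ceiling (1757) lies below the market-clearing price, it is binding.
At p = 1757: qd = 12785 - 1757 = 11028 and qs = 6·1757 - 8215 = 2327.
Only 2327 units reach the market. On the demand curve, the marginal buyer's willingness to pay at q = 2327 is (12785 - 2327) = 10458.

10458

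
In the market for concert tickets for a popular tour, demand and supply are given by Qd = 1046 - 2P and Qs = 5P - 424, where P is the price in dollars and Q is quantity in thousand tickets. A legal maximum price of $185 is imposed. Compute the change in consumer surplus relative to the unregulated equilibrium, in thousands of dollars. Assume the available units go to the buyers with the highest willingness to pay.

Without the control the market clears where 1046 - 2P = 5P - 424, i.e. P* = 210 and Q* = 626.
Since 185 < 210, the ceiling is binding.
At P = 185: Qd = 1046 - 2·185 = 676 and Qs = 5·185 - 424 = 501.
Consumer surplus without the control is ½ · (523 - 210) · 626 = 97969.
With the ceiling, 501 units are sold at 185 (assume they go to the highest-value buyers). The demand price at Q = 501 is 272.5, so CS = ½ · [(523 - 185) + (272.5 - 185)] · 501 = 106587.75.
Change in consumer surplus = 106587.75 - 97969 = 8618.75.

8618.75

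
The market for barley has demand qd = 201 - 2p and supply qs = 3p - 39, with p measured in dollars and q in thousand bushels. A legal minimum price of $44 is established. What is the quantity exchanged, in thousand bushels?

Setting quantity demanded equal to quantity supplied, 201 - 2p = 3p - 39, gives p* = 48 and q* = 105.
The floor of 44 is below the equilibrium price 48, so it is not binding; the market clears at p* = 48, q* = 105.

105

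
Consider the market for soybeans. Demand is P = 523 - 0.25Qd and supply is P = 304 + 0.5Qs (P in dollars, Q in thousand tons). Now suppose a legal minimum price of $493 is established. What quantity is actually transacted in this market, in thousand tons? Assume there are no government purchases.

120

Rearranging demand gives Qd = 2092 - 4P; rearranging supply gives Qs = 2P - 608. Setting quantity demanded equal to quantity supplied, 2092 - 4P = 2P - 608, gives P* = 450 and Q* = 292.
Since 493 > 450, the floor is binding.
At P = 493: Qd = 2092 - 4·493 = 120 and Qs = 2·493 - 608 = 378.
The quantity actually transacted is the short side, demand: 120.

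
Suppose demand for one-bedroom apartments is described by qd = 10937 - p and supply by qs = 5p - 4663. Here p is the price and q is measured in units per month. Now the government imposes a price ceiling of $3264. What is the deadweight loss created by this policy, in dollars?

0

Equilibrium: 10937 - p = 5p - 4663, so 15600 = 6p and p* = 2600, q* = 8337.
The ceiling of 3264 is above the equilibrium price 2600, so it is not binding; the market clears at p* = 2600, q* = 8337.
Since the control does not bind, no trades are prevented and deadweight loss is zero.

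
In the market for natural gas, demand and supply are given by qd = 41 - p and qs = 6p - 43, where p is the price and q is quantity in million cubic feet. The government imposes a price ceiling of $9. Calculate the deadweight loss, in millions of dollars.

Setting quantity demanded equal to quantity supplied, 41 - p = 6p - 43, gives p* = 12 and q* = 29.
Because the ceiling (9) lies below the market-clearing price, it is binding.
At p = 9: qd = 41 - 9 = 32 and qs = 6·9 - 43 = 11.
Quantity traded falls to 11. At q = 11 the demand price is 41 - 11 = 30 and the supply price is (43 + 11)/6 = 9.
Deadweight loss = ½ · (30 - 9) · (29 - 11) = ½ · 21 · 18 = 189.

189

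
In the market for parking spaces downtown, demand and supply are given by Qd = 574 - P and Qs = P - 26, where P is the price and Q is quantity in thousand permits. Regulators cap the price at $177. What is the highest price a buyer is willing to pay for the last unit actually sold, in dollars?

In a free market, 574 - P = P - 26 gives the equilibrium P* = 300, Q* = 274.
Since 177 < 300, the ceiling is binding.
At P = 177: Qd = 574 - 177 = 397 and Qs = 177 - 26 = 151.
Only 151 units reach the market. On the demand curve, the marginal buyer's willingness to pay at Q = 151 is (574 - 151) = 423.

423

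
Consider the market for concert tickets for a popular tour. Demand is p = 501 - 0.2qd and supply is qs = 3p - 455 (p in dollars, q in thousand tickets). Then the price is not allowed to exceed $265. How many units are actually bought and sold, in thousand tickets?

340

Rearranging demand gives qd = 2505 - 5p. In a free market, 2505 - 5p = 3p - 455 gives the equilibrium p* = 370, q* = 655.
The ceiling of 265 is below the equilibrium price 370, so it binds.
At p = 265: qd = 2505 - 5·265 = 1180 and qs = 3·265 - 455 = 340.
The quantity actually transacted is the short side, supply: 340.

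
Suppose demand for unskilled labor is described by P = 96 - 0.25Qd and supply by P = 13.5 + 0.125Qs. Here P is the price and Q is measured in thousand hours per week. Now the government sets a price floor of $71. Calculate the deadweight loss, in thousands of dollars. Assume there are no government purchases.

2700

Rearranging demand gives Qd = 384 - 4P; rearranging supply gives Qs = 8P - 108. In a free market, 384 - 4P = 8P - 108 gives the equilibrium P* = 41, Q* = 220.
The floor of 71 is above the equilibrium price 41, so it binds.
At P = 71: Qd = 384 - 4·71 = 100 and Qs = 8·71 - 108 = 460.
Quantity traded falls to 100. At Q = 100 the demand price is (384 - 100)/4 = 71 and the supply price is (108 + 100)/8 = 26.
Deadweight loss = ½ · (71 - 26) · (220 - 100) = ½ · 45 · 120 = 2700.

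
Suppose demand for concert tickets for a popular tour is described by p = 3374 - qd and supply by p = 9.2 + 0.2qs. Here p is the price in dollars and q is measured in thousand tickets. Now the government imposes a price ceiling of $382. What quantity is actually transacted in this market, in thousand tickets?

Rearranging demand gives qd = 3374 - p; rearranging supply gives qs = 5p - 46. Setting quantity demanded equal to quantity supplied, 3374 - p = 5p - 46, gives p* = 570 and q* = 2804.
Because the ceiling (382) lies below the market-clearing price, it is binding.
At p = 382: qd = 3374 - 382 = 2992 and qs = 5·382 - 46 = 1864.
The quantity actually transacted is the short side, supply: 1864.

1864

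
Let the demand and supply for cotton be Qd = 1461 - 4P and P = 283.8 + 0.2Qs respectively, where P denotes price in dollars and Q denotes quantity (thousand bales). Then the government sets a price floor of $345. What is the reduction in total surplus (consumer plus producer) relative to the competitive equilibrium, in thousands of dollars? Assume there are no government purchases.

Rearranging supply gives Qs = 5P - 1419. In a free market, 1461 - 4P = 5P - 1419 gives the equilibrium P* = 320, Q* = 181.
The floor of 345 is above the equilibrium price 320, so it binds.
At P = 345: Qd = 1461 - 4·345 = 81 and Qs = 5·345 - 1419 = 306.
Quantity traded falls to 81. At Q = 81 the demand price is (1461 - 81)/4 = 345 and the supply price is (1419 + 81)/5 = 300.
Deadweight loss = ½ · (345 - 300) · (181 - 81) = ½ · 45 · 100 = 2250.

2250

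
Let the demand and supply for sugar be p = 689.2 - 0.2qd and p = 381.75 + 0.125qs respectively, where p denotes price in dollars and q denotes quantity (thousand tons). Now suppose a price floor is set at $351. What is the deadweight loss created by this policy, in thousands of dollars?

Rearranging demand gives qd = 3446 - 5p; rearranging supply gives qs = 8p - 3054. Equilibrium: 3446 - 5p = 8p - 3054, so 6500 = 13p and p* = 500, q* = 946.
The floor of 351 is below the equilibrium price 500, so it is not binding; the market clears at p* = 500, q* = 946.
Since the control does not bind, no trades are prevented and deadweight loss is zero.

0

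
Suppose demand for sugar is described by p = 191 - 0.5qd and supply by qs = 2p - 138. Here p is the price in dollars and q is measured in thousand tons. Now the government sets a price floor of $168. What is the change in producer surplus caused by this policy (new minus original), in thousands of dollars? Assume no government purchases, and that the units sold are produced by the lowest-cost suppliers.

304

Rearranging demand gives qd = 382 - 2p. Without the control the market clears where 382 - 2p = 2p - 138, i.e. p* = 130 and q* = 122.
Because the floor (168) lies above the market-clearing price, it is binding.
At p = 168: qd = 382 - 2·168 = 46 and qs = 2·168 - 138 = 198.
Producer surplus without the control is ½ · (130 - 69) · 122 = 3721.
With the floor, 46 units are sold at 168. The supply price at q = 46 is 92, so PS = ½ · [(168 - 69) + (168 - 92)] · 46 = 4025.
Change in producer surplus = 4025 - 3721 = 304.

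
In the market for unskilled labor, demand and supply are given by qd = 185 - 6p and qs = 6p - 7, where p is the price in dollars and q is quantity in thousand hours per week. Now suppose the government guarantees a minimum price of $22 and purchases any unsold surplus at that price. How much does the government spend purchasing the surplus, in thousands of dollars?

Without the control the market clears where 185 - 6p = 6p - 7, i.e. p* = 16 and q* = 89.
The floor of 22 is above the equilibrium price 16, so it binds.
At p = 22: qd = 185 - 6·22 = 53 and qs = 6·22 - 7 = 125.
Surplus = qs - qd = 72.
Government expenditure = surplus × support price = 72 × 22 = 1584.

1584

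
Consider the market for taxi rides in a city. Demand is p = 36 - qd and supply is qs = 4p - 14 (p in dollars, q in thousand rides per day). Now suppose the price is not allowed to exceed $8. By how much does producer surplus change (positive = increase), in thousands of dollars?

Rearranging demand gives qd = 36 - p. In a free market, 36 - p = 4p - 14 gives the equilibrium p* = 10, q* = 26.
Since 8 < 10, the ceiling is binding.
At p = 8: qd = 36 - 8 = 28 and qs = 4·8 - 14 = 18.
Producer surplus without the control is ½ · (10 - 3.5) · 26 = 84.5.
With the ceiling, producers sell 18 units at 8, so PS = ½ · (8 - 3.5) · 18 = 40.5.
Change in producer surplus = 40.5 - 84.5 = -44.

-44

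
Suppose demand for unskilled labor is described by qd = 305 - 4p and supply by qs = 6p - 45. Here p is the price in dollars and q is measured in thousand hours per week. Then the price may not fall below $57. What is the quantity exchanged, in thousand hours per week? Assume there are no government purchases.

77

In a free market, 305 - 4p = 6p - 45 gives the equilibrium p* = 35, q* = 165.
The floor of 57 is above the equilibrium price 35, so it binds.
At p = 57: qd = 305 - 4·57 = 77 and qs = 6·57 - 45 = 297.
The quantity actually transacted is the short side, demand: 77.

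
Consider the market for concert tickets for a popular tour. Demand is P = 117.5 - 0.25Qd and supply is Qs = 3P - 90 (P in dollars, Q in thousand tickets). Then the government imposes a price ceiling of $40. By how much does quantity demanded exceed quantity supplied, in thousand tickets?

Rearranging demand gives Qd = 470 - 4P. Equilibrium: 470 - 4P = 3P - 90, so 560 = 7P and P* = 80, Q* = 150.
Since 40 < 80, the ceiling is binding.
At P = 40: Qd = 470 - 4·40 = 310 and Qs = 3·40 - 90 = 30.
Shortage = Qd - Qs = 310 - 30 = 280.

280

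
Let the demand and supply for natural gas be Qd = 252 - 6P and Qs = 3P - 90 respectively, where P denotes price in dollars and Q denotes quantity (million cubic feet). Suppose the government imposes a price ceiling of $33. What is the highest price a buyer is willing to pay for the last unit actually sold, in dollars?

Setting quantity demanded equal to quantity supplied, 252 - 6P = 3P - 90, gives P* = 38 and Q* = 24.
Since 33 < 38, the ceiling is binding.
At P = 33: Qd = 252 - 6·33 = 54 and Qs = 3·33 - 90 = 9.
Only 9 units reach the market. On the demand curve, the marginal buyer's willingness to pay at Q = 9 is (252 - 9)/6 = 40.5.

40.5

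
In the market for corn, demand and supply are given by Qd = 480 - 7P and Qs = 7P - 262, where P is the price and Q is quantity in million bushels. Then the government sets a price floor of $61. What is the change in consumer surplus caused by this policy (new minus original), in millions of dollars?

Without the control the market clears where 480 - 7P = 7P - 262, i.e. P* = 53 and Q* = 109.
The floor of 61 is above the equilibrium price 53, so it binds.
At P = 61: Qd = 480 - 7·61 = 53 and Qs = 7·61 - 262 = 165.
Consumer surplus without the control is ½ · (480/7 - 53) · 109 = 11881/14.
With the floor, consumers buy 53 units at 61, so CS = ½ · (480/7 - 61) · 53 = 2809/14.
Change in consumer surplus = 2809/14 - 11881/14 = -648.

-648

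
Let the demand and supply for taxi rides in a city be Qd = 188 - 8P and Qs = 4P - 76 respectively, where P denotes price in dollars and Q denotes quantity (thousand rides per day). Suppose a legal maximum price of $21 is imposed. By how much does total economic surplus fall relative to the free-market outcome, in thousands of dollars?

3

Without the control the market clears where 188 - 8P = 4P - 76, i.e. P* = 22 and Q* = 12.
The ceiling of 21 is below the equilibrium price 22, so it binds.
At P = 21: Qd = 188 - 8·21 = 20 and Qs = 4·21 - 76 = 8.
Quantity traded falls to 8. At Q = 8 the demand price is (188 - 8)/8 = 22.5 and the supply price is (76 + 8)/4 = 21.
Deadweight loss = ½ · (22.5 - 21) · (12 - 8) = ½ · 1.5 · 4 = 3.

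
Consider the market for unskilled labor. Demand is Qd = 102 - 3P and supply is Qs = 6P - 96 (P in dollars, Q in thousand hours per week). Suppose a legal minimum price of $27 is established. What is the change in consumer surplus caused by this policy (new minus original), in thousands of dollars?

-142.5

Equilibrium: 102 - 3P = 6P - 96, so 198 = 9P and P* = 22, Q* = 36.
Since 27 > 22, the floor is binding.
At P = 27: Qd = 102 - 3·27 = 21 and Qs = 6·27 - 96 = 66.
Consumer surplus without the control is ½ · (34 - 22) · 36 = 216.
With the floor, consumers buy 21 units at 27, so CS = ½ · (34 - 27) · 21 = 73.5.
Change in consumer surplus = 73.5 - 216 = -142.5.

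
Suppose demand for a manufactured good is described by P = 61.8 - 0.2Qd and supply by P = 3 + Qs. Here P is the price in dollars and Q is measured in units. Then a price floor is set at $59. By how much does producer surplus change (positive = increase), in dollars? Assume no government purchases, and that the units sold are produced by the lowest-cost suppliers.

-514.5

Rearranging demand gives Qd = 309 - 5P; rearranging supply gives Qs = P - 3. Without the control the market clears where 309 - 5P = P - 3, i.e. P* = 52 and Q* = 49.
Because the floor (59) lies above the market-clearing price, it is binding.
At P = 59: Qd = 309 - 5·59 = 14 and Qs = 59 - 3 = 56.
Producer surplus without the control is ½ · (52 - 3) · 49 = 1200.5.
With the floor, 14 units are sold at 59. The supply price at Q = 14 is 17, so PS = ½ · [(59 - 3) + (59 - 17)] · 14 = 686.
Change in producer surplus = 686 - 1200.5 = -514.5.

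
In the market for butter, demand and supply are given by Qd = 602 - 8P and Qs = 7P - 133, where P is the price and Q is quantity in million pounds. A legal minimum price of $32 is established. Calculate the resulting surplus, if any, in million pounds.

0

In a free market, 602 - 8P = 7P - 133 gives the equilibrium P* = 49, Q* = 210.
The floor of 32 is below the equilibrium price 49, so it is not binding; the market clears at P* = 49, Q* = 210.
Since the control does not bind, there is no surplus.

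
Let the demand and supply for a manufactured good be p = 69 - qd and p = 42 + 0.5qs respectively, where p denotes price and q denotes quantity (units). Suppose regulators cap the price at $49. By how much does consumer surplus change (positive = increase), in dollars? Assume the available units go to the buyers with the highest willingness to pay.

Rearranging demand gives qd = 69 - p; rearranging supply gives qs = 2p - 84. In a free market, 69 - p = 2p - 84 gives the equilibrium p* = 51, q* = 18.
The ceiling of 49 is below the equilibrium price 51, so it binds.
At p = 49: qd = 69 - 49 = 20 and qs = 2·49 - 84 = 14.
Consumer surplus without the control is ½ · (69 - 51) · 18 = 162.
With the ceiling, 14 units are sold at 49 (assume they go to the highest-value buyers). The demand price at q = 14 is 55, so CS = ½ · [(69 - 49) + (55 - 49)] · 14 = 182.
Change in consumer surplus = 182 - 162 = 20.

20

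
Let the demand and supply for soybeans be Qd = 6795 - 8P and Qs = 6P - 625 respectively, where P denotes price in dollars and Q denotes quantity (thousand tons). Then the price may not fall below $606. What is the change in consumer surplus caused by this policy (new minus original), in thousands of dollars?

-171076

Setting quantity demanded equal to quantity supplied, 6795 - 8P = 6P - 625, gives P* = 530 and Q* = 2555.
Since 606 > 530, the floor is binding.
At P = 606: Qd = 6795 - 8·606 = 1947 and Qs = 6·606 - 625 = 3011.
Consumer surplus without the control is ½ · (849.375 - 530) · 2555 = 408001.5625.
With the floor, consumers buy 1947 units at 606, so CS = ½ · (849.375 - 606) · 1947 = 236925.5625.
Change in consumer surplus = 236925.5625 - 408001.5625 = -171076.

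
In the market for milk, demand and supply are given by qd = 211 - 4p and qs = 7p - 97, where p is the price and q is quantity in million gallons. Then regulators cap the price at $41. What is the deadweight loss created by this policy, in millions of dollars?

Setting quantity demanded equal to quantity supplied, 211 - 4p = 7p - 97, gives p* = 28 and q* = 99.
Since 41 is above p* = 28, the ceiling does not bind and the free-market outcome prevails.
Since the control does not bind, no trades are prevented and deadweight loss is zero.

0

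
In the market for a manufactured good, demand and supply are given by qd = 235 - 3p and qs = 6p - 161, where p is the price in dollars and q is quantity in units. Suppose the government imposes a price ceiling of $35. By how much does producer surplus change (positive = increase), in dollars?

-684

Setting quantity demanded equal to quantity supplied, 235 - 3p = 6p - 161, gives p* = 44 and q* = 103.
Since 35 < 44, the ceiling is binding.
At p = 35: qd = 235 - 3·35 = 130 and qs = 6·35 - 161 = 49.
Producer surplus without the control is ½ · (44 - 161/6) · 103 = 10609/12.
With the ceiling, producers sell 49 units at 35, so PS = ½ · (35 - 161/6) · 49 = 2401/12.
Change in producer surplus = 2401/12 - 10609/12 = -684.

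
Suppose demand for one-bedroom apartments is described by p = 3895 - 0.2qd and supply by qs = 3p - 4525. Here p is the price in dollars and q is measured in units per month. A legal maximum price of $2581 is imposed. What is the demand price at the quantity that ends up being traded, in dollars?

Rearranging demand gives qd = 19475 - 5p. Setting quantity demanded equal to quantity supplied, 19475 - 5p = 3p - 4525, gives p* = 3000 and q* = 4475.
Since 2581 < 3000, the ceiling is binding.
At p = 2581: qd = 19475 - 5·2581 = 6570 and qs = 3·2581 - 4525 = 3218.
Only 3218 units reach the market. On the demand curve, the marginal buyer's willingness to pay at q = 3218 is (19475 - 3218)/5 = 3251.4.

3251.4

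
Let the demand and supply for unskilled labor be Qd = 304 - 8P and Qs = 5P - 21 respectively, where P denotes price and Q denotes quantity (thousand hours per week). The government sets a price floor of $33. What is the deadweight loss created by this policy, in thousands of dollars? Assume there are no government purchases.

Setting quantity demanded equal to quantity supplied, 304 - 8P = 5P - 21, gives P* = 25 and Q* = 104.
The floor of 33 is above the equilibrium price 25, so it binds.
At P = 33: Qd = 304 - 8·33 = 40 and Qs = 5·33 - 21 = 144.
Quantity traded falls to 40. At Q = 40 the demand price is (304 - 40)/8 = 33 and the supply price is (21 + 40)/5 = 12.2.
Deadweight loss = ½ · (33 - 12.2) · (104 - 40) = ½ · 20.8 · 64 = 665.6.

665.6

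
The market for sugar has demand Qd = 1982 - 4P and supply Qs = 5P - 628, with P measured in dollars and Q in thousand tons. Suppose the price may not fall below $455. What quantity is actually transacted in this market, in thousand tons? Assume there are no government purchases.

162

Equilibrium: 1982 - 4P = 5P - 628, so 2610 = 9P and P* = 290, Q* = 822.
The floor of 455 is above the equilibrium price 290, so it binds.
At P = 455: Qd = 1982 - 4·455 = 162 and Qs = 5·455 - 628 = 1647.
The quantity actually transacted is the short side, demand: 162.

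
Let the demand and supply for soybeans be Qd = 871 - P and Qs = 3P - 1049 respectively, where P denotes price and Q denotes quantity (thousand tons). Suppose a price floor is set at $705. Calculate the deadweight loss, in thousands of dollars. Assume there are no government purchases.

33750

In a free market, 871 - P = 3P - 1049 gives the equilibrium P* = 480, Q* = 391.
Since 705 > 480, the floor is binding.
At P = 705: Qd = 871 - 705 = 166 and Qs = 3·705 - 1049 = 1066.
Quantity traded falls to 166. At Q = 166 the demand price is 871 - 166 = 705 and the supply price is (1049 + 166)/3 = 405.
Deadweight loss = ½ · (705 - 405) · (391 - 166) = ½ · 300 · 225 = 33750.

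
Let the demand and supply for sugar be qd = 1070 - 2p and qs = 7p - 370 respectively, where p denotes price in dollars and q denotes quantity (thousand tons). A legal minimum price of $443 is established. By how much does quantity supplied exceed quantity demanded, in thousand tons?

Setting quantity demanded equal to quantity supplied, 1070 - 2p = 7p - 370, gives p* = 160 and q* = 750.
Since 443 > 160, the floor is binding.
At p = 443: qd = 1070 - 2·443 = 184 and qs = 7·443 - 370 = 2731.
Surplus = qs - qd = 2731 - 184 = 2547.

2547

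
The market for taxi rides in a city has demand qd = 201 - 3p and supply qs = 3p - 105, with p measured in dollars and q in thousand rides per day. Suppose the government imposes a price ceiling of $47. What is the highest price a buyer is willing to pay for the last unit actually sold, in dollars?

55

Equilibrium: 201 - 3p = 3p - 105, so 306 = 6p and p* = 51, q* = 48.
Since 47 < 51, the ceiling is binding.
At p = 47: qd = 201 - 3·47 = 60 and qs = 3·47 - 105 = 36.
Only 36 units reach the market. On the demand curve, the marginal buyer's willingness to pay at q = 36 is (201 - 36)/3 = 55.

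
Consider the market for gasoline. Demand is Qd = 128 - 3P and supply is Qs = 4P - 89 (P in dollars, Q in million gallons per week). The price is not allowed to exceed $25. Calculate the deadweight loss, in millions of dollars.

168

In a free market, 128 - 3P = 4P - 89 gives the equilibrium P* = 31, Q* = 35.
Since 25 < 31, the ceiling is binding.
At P = 25: Qd = 128 - 3·25 = 53 and Qs = 4·25 - 89 = 11.
Quantity traded falls to 11. At Q = 11 the demand price is (128 - 11)/3 = 39 and the supply price is (89 + 11)/4 = 25.
Deadweight loss = ½ · (39 - 25) · (35 - 11) = ½ · 14 · 24 = 168.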